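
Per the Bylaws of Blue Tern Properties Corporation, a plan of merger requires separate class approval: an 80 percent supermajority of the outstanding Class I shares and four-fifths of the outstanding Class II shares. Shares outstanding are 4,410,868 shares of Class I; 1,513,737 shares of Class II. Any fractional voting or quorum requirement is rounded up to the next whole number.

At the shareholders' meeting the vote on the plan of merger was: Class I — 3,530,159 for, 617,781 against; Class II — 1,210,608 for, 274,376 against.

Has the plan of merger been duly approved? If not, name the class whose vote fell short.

Class I: 4/5 of 4410868 = 3528694.40, rounded up to 3528695; 3,528,695 required, 3,530,159 in favor — approved.
Class II: 4/5 of 1513737 = 1210989.60, rounded up to 1210990; 1,210,990 required, 1,210,608 in favor — not approved.

Not approved — the Class II shares did not give the required vote.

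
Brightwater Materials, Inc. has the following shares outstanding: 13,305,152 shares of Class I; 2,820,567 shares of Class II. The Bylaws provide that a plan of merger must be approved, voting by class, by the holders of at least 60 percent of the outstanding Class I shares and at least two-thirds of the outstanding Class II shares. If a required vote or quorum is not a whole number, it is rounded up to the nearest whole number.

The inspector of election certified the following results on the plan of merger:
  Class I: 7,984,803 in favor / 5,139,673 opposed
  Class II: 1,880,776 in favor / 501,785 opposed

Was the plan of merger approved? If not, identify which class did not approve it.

Class I: 3/5 of 13305152 = 7983091.20, rounded up to 7983092; 7,983,092 required, 7,984,803 in favor — approved.
Class II: 2/3 of 2820567 = 1880378; 1,880,378 required, 1,880,776 in favor — approved.

Approved — every class gave the required vote.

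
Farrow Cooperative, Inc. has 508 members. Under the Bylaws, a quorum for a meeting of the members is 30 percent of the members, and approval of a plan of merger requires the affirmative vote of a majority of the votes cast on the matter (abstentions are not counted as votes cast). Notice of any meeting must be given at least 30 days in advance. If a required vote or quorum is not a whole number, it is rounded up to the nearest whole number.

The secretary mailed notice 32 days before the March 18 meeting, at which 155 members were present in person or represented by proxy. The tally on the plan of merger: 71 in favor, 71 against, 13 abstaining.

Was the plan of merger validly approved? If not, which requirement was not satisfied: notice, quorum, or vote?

Invalid — vote requirement not satisfied.

Notice: 32 days given; 30 required. Satisfied.
Quorum: 30% of 508 = 152.40, rounded up to 153; 155 present. Satisfied.
Vote: requires a majority of the votes cast (155 − 13 abstaining = 142); a majority of 142 is 72, so 72 needed; 71 in favor. Not satisfied.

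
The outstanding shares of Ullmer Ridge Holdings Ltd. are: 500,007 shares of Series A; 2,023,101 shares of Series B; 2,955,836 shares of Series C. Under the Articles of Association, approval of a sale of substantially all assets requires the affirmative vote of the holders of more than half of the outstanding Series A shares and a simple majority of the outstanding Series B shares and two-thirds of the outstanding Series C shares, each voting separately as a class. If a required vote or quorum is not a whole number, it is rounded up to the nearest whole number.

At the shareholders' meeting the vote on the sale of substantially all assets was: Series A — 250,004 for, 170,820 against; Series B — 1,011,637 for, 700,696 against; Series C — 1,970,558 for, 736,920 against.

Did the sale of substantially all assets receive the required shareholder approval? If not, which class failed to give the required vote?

Series A: a majority of 500007 is 250004; 250,004 required, 250,004 in favor — approved.
Series B: a majority of 2023101 is 1011551; 1,011,551 required, 1,011,637 in favor — approved.
Series C: 2/3 of 2955836 = 1970557.33, rounded up to 1970558; 1,970,558 required, 1,970,558 in favor — approved.

Approved — every class gave the required vote.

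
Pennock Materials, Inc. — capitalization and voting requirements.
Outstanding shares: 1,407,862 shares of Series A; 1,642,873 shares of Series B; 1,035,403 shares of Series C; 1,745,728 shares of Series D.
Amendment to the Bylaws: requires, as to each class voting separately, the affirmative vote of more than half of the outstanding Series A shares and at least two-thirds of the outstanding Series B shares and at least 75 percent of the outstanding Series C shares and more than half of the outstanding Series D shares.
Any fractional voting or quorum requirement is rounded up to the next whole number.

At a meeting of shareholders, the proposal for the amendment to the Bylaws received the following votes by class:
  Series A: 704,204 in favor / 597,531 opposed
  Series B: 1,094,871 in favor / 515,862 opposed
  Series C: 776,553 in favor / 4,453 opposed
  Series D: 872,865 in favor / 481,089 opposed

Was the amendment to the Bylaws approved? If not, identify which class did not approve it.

Series A: a majority of 1407862 is 703932; 703,932 required, 704,204 in favor — approved.
Series B: 2/3 of 1642873 = 1095248.67, rounded up to 1095249; 1,095,249 required, 1,094,871 in favor — not approved.
Series C: 3/4 of 1035403 = 776552.25, rounded up to 776553; 776,553 required, 776,553 in favor — approved.
Series D: a majority of 1745728 is 872865; 872,865 required, 872,865 in favor — approved.

Not approved — the Series B shares did not give the required vote.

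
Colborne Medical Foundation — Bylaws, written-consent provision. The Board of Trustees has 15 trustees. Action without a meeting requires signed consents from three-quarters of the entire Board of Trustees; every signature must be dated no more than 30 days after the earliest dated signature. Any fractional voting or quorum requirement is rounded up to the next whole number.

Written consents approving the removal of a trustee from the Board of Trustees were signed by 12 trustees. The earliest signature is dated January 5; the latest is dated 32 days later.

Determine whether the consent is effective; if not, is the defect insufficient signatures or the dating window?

Signatures required: three-quarters of 15 — 3/4 of 15 = 11.25, rounded up to 12, so 12 needed; 12 signed. Sufficient.
Dating window: the latest signature is 32 days after the earliest; the limit is 30 days. Outside the window.

Not effective — dating-window requirement not satisfied.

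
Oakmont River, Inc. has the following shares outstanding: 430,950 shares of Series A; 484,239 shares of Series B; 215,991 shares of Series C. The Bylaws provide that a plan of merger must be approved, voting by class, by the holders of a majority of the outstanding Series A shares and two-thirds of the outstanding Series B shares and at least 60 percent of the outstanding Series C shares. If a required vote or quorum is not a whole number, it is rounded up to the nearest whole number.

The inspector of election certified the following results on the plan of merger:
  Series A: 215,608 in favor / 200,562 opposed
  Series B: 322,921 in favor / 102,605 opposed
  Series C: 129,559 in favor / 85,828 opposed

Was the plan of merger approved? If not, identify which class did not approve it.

Not approved — the Series C shares did not give the required vote.

Series A: a majority of 430950 is 215476; 215,476 required, 215,608 in favor — approved.
Series B: 2/3 of 484239 = 322826; 322,826 required, 322,921 in favor — approved.
Series C: 3/5 of 215991 = 129594.60, rounded up to 129595; 129,595 required, 129,559 in favor — not approved.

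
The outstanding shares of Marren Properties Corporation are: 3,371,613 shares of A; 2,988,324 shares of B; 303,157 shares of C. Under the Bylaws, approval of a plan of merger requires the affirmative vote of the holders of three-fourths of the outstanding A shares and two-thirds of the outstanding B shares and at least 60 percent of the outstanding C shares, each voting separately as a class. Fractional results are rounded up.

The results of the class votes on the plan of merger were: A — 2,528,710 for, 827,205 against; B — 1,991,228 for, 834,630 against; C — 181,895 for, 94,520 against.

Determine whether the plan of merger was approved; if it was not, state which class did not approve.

A: 3/4 of 3371613 = 2528709.75, rounded up to 2528710; 2,528,710 required, 2,528,710 in favor — approved.
B: 2/3 of 2988324 = 1992216; 1,992,216 required, 1,991,228 in favor — not approved.
C: 3/5 of 303157 = 181894.20, rounded up to 181895; 181,895 required, 181,895 in favor — approved.

Not approved — the B shares did not give the required vote.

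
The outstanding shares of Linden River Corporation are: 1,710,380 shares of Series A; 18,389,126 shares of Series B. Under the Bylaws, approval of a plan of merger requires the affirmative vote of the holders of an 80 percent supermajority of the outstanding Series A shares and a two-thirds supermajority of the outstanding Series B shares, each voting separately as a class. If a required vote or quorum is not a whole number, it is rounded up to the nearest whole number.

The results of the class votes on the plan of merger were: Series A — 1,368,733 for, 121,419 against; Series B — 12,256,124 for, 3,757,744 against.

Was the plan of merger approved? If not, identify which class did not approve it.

Not approved — the Series B shares did not give the required vote.

Series A: 4/5 of 1710380 = 1368304; 1,368,304 required, 1,368,733 in favor — approved.
Series B: 2/3 of 18389126 = 12259417.33, rounded up to 12259418; 12,259,418 required, 12,256,124 in favor — not approved.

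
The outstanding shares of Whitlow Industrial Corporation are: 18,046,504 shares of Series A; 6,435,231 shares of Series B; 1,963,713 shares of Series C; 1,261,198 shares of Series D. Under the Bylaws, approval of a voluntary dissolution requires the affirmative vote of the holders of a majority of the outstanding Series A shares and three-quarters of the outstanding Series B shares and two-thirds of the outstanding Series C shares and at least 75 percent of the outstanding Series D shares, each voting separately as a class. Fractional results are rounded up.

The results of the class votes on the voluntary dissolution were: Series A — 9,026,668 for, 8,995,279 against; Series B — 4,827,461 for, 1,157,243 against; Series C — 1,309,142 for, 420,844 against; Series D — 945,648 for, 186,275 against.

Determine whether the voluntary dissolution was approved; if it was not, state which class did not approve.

Not approved — the Series D shares did not give the required vote.

Series A: a majority of 18046504 is 9023253; 9,023,253 required, 9,026,668 in favor — approved.
Series B: 3/4 of 6435231 = 4826423.25, rounded up to 4826424; 4,826,424 required, 4,827,461 in favor — approved.
Series C: 2/3 of 1963713 = 1309142; 1,309,142 required, 1,309,142 in favor — approved.
Series D: 3/4 of 1261198 = 945898.50, rounded up to 945899; 945,899 required, 945,648 in favor — not approved.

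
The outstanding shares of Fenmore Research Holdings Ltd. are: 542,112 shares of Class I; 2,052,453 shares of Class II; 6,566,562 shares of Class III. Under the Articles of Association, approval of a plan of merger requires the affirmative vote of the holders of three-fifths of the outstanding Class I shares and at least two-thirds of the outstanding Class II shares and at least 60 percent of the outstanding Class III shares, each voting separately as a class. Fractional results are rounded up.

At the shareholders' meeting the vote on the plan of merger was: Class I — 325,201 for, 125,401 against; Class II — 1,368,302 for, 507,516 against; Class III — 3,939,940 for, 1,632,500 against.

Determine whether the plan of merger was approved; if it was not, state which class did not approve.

Class I: 3/5 of 542112 = 325267.20, rounded up to 325268; 325,268 required, 325,201 in favor — not approved.
Class II: 2/3 of 2052453 = 1368302; 1,368,302 required, 1,368,302 in favor — approved.
Class III: 3/5 of 6566562 = 3939937.20, rounded up to 3939938; 3,939,938 required, 3,939,940 in favor — approved.

Not approved — the Class I shares did not give the required vote.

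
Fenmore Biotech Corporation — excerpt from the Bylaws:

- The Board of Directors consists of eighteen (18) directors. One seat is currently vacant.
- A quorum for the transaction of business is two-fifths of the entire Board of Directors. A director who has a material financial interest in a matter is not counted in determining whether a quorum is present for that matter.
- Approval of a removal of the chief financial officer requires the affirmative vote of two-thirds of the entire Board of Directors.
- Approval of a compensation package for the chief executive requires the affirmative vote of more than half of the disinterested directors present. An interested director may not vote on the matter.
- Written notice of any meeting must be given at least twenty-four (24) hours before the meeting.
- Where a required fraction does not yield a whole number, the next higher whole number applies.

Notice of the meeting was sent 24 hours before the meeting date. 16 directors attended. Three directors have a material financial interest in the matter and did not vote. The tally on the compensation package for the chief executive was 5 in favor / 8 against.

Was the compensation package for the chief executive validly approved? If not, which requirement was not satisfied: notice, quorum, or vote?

Notice: 24 hours given; 24 required (24 ≥ 24). Satisfied.
Quorum: 16 present, but the 3 interested directors do not count, leaving 13. Quorum is 8. Satisfied.
Vote: the compensation package for the chief executive requires a majority of the disinterested directors present (16 − 3 = 13). A majority of 13 is 7, so 7 affirmative votes are needed; 5 voted in favor. Not satisfied.

Invalid — vote requirement not satisfied.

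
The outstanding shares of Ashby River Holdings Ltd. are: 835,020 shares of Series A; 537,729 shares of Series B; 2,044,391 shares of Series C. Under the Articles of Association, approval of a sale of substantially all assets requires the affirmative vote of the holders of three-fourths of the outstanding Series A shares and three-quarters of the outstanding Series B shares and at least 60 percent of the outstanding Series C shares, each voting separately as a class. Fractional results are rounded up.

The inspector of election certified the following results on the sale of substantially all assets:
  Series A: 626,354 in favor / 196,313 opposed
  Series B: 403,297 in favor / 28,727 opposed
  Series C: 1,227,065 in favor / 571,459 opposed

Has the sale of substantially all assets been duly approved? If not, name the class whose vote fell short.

Series A: 3/4 of 835020 = 626265; 626,265 required, 626,354 in favor — approved.
Series B: 3/4 of 537729 = 403296.75, rounded up to 403297; 403,297 required, 403,297 in favor — approved.
Series C: 3/5 of 2044391 = 1226634.60, rounded up to 1226635; 1,226,635 required, 1,227,065 in favor — approved.

Approved — every class gave the required vote.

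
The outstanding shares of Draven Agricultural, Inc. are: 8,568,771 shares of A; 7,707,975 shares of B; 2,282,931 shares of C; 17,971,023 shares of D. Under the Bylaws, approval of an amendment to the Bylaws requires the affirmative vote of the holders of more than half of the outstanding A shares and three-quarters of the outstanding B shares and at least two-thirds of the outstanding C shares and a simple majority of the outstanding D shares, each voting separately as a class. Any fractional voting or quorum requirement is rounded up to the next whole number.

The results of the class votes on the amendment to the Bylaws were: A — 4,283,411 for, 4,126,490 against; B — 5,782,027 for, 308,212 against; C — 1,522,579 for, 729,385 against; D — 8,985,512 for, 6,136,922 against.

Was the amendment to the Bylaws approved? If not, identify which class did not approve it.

A: a majority of 8568771 is 4284386; 4,284,386 required, 4,283,411 in favor — not approved.
B: 3/4 of 7707975 = 5780981.25, rounded up to 5780982; 5,780,982 required, 5,782,027 in favor — approved.
C: 2/3 of 2282931 = 1521954; 1,521,954 required, 1,522,579 in favor — approved.
D: a majority of 17971023 is 8985512; 8,985,512 required, 8,985,512 in favor — approved.

Not approved — the A shares did not give the required vote.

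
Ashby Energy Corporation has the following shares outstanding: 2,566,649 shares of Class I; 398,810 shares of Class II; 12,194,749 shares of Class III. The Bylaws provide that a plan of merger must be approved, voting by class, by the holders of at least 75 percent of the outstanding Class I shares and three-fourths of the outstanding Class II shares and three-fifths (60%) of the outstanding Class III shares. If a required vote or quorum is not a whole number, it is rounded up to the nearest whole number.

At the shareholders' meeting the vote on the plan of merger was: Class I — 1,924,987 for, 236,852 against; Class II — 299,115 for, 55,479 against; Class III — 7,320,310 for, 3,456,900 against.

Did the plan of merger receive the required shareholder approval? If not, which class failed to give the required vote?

Class I: 3/4 of 2566649 = 1924986.75, rounded up to 1924987; 1,924,987 required, 1,924,987 in favor — approved.
Class II: 3/4 of 398810 = 299107.50, rounded up to 299108; 299,108 required, 299,115 in favor — approved.
Class III: 3/5 of 12194749 = 7316849.40, rounded up to 7316850; 7,316,850 required, 7,320,310 in favor — approved.

Approved — every class gave the required vote.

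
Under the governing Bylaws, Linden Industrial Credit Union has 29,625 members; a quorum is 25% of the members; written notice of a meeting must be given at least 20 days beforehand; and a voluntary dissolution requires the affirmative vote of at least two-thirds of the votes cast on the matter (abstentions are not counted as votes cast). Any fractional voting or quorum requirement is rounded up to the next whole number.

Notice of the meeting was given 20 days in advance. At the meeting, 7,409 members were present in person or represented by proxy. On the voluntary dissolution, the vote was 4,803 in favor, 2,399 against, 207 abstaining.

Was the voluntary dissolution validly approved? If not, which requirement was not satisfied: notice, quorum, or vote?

Notice: 20 days given; 20 required. Satisfied.
Quorum: 25% of 29,625 = 7,406.25, rounded up to 7,407; 7,409 present. Satisfied.
Vote: requires two-thirds of the votes cast (7,409 − 207 abstaining = 7,202); 2/3 of 7202 = 4801.33, rounded up to 4802, so 4,802 needed; 4,803 in favor. Satisfied.

Valid — all requirements satisfied.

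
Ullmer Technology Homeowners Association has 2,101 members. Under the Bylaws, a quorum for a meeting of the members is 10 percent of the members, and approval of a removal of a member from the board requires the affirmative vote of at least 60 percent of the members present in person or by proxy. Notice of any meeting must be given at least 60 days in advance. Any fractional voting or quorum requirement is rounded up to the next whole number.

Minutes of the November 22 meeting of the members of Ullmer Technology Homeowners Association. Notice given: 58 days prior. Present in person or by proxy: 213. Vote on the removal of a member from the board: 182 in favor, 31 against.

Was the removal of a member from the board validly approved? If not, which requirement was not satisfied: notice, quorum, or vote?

Notice: 58 days given; 60 required. Not satisfied.
Quorum: 10% of 2,101 = 210.10, rounded up to 211; 213 present. Satisfied.
Vote: requires three-fifths of those present (213); 3/5 of 213 = 127.80, rounded up to 128, so 128 needed; 182 in favor. Satisfied.

Invalid — notice requirement not satisfied.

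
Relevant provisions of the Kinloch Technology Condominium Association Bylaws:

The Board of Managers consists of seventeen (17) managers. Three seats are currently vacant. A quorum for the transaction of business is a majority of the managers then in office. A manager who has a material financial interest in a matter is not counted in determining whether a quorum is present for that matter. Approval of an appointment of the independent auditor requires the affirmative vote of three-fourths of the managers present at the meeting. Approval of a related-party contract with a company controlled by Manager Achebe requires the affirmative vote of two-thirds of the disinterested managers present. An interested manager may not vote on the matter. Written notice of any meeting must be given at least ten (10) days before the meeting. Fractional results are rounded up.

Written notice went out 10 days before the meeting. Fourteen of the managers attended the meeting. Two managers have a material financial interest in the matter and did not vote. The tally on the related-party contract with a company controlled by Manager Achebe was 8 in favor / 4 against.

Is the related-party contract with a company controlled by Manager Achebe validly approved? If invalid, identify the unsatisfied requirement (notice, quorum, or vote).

Notice: 10 days given; 10 required (10 ≥ 10). Satisfied.
Quorum: 14 present, but the 2 interested managers do not count, leaving 12. Quorum is 8. Satisfied.
Vote: the related-party contract with a company controlled by Manager Achebe requires two-thirds of the disinterested managers present (14 − 2 = 12). 2/3 of 12 = 8, so 8 affirmative votes are needed; 8 voted in favor. Satisfied.

Valid — all requirements satisfied.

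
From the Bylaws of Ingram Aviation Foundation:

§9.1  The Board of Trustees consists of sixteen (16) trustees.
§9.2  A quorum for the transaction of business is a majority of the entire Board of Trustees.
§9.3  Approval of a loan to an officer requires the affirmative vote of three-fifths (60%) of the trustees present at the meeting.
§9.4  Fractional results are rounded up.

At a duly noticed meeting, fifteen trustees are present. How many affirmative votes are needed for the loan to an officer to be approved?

The loan to an officer requires three-fifths of the trustees present (15).
3/5 of 15 = 9.

9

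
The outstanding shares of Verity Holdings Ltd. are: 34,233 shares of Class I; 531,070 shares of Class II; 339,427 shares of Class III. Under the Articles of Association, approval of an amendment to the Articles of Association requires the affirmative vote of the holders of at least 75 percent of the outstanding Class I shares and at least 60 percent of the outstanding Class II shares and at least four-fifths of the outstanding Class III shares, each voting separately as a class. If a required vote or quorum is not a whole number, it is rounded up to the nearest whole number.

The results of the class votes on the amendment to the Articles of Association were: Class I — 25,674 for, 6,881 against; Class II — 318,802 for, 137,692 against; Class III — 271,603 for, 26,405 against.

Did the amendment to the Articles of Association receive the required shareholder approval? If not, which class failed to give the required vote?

Not approved — the Class I shares did not give the required vote.

Class I: 3/4 of 34233 = 25674.75, rounded up to 25675; 25,675 required, 25,674 in favor — not approved.
Class II: 3/5 of 531070 = 318642; 318,642 required, 318,802 in favor — approved.
Class III: 4/5 of 339427 = 271541.60, rounded up to 271542; 271,542 required, 271,603 in favor — approved.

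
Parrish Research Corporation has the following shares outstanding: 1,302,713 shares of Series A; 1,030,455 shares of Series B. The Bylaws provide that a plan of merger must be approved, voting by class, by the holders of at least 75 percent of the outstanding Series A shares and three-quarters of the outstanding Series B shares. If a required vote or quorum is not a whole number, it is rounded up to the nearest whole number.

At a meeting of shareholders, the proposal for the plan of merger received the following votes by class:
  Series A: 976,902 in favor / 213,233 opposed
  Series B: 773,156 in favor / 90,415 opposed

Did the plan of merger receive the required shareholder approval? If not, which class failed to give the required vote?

Not approved — the Series A shares did not give the required vote.

Series A: 3/4 of 1302713 = 977034.75, rounded up to 977035; 977,035 required, 976,902 in favor — not approved.
Series B: 3/4 of 1030455 = 772841.25, rounded up to 772842; 772,842 required, 773,156 in favor — approved.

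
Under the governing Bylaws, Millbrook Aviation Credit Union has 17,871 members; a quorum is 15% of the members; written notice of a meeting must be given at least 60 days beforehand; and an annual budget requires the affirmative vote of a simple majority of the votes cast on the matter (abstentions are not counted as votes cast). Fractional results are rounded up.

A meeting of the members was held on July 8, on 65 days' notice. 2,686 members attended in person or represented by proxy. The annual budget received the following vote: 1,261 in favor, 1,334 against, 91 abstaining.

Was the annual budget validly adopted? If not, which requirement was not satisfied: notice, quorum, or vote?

Invalid — vote requirement not satisfied.

Notice: 65 days given; 60 required. Satisfied.
Quorum: 15% of 17,871 = 2,680.65, rounded up to 2,681; 2,686 present. Satisfied.
Vote: requires a majority of the votes cast (2,686 − 91 abstaining = 2,595); a majority of 2595 is 1298, so 1,298 needed; 1,261 in favor. Not satisfied.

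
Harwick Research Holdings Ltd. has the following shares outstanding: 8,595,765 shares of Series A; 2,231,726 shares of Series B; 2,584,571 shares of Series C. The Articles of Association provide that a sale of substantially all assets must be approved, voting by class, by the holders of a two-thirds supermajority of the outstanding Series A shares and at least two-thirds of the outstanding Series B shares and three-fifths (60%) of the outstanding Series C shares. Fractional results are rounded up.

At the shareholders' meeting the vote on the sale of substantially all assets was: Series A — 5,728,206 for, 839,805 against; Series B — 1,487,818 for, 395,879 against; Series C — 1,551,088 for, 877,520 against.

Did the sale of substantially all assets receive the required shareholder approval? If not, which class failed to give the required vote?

Series A: 2/3 of 8595765 = 5730510; 5,730,510 required, 5,728,206 in favor — not approved.
Series B: 2/3 of 2231726 = 1487817.33, rounded up to 1487818; 1,487,818 required, 1,487,818 in favor — approved.
Series C: 3/5 of 2584571 = 1550742.60, rounded up to 1550743; 1,550,743 required, 1,551,088 in favor — approved.

Not approved — the Series A shares did not give the required vote.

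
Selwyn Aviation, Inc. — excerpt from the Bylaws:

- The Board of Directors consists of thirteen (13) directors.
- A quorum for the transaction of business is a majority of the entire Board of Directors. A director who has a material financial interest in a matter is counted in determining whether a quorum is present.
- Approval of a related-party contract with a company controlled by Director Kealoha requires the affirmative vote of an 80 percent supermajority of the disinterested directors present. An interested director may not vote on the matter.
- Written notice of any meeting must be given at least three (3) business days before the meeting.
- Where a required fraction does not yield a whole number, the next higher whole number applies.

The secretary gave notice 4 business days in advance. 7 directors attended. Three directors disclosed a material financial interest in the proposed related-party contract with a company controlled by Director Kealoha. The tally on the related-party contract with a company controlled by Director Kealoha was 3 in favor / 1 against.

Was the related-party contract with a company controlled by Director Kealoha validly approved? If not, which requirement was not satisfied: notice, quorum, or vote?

Invalid — vote requirement not satisfied.

Notice: 4 business days given; 3 required (4 ≥ 3). Satisfied.
Quorum: 7 present (interested directors count toward quorum); quorum is 7. Satisfied.
Vote: the related-party contract with a company controlled by Director Kealoha requires four-fifths of the disinterested directors present (7 − 3 = 4). 4/5 of 4 = 3.20, rounded up to 4, so 4 affirmative votes are needed; 3 voted in favor. Not satisfied.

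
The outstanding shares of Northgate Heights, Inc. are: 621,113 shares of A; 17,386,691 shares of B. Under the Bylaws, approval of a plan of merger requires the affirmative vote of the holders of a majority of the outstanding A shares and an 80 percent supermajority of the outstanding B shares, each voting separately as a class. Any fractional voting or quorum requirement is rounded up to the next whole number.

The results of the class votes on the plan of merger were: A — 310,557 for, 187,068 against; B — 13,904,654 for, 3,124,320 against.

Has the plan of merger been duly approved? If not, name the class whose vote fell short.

A: a majority of 621113 is 310557; 310,557 required, 310,557 in favor — approved.
B: 4/5 of 17386691 = 13909352.80, rounded up to 13909353; 13,909,353 required, 13,904,654 in favor — not approved.

Not approved — the B shares did not give the required vote.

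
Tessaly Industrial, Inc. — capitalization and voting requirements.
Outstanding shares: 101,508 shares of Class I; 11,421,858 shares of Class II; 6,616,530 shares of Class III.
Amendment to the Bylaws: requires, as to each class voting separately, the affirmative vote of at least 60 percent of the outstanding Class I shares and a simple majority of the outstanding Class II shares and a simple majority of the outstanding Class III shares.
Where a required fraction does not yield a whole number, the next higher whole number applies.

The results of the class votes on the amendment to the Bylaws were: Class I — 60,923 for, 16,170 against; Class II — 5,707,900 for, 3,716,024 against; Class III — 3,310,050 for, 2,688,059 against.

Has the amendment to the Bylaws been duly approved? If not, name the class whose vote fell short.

Class I: 3/5 of 101508 = 60904.80, rounded up to 60905; 60,905 required, 60,923 in favor — approved.
Class II: a majority of 11421858 is 5710930; 5,710,930 required, 5,707,900 in favor — not approved.
Class III: a majority of 6616530 is 3308266; 3,308,266 required, 3,310,050 in favor — approved.

Not approved — the Class II shares did not give the required vote.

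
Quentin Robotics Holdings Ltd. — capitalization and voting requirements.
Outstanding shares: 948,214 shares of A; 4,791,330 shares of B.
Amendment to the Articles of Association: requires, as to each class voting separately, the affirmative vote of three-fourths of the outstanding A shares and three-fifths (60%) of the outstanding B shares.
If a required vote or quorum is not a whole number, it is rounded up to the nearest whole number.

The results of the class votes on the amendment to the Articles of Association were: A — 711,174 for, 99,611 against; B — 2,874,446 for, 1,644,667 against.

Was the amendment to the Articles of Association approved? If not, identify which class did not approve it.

Not approved — the B shares did not give the required vote.

A: 3/4 of 948214 = 711160.50, rounded up to 711161; 711,161 required, 711,174 in favor — approved.
B: 3/5 of 4791330 = 2874798; 2,874,798 required, 2,874,446 in favor — not approved.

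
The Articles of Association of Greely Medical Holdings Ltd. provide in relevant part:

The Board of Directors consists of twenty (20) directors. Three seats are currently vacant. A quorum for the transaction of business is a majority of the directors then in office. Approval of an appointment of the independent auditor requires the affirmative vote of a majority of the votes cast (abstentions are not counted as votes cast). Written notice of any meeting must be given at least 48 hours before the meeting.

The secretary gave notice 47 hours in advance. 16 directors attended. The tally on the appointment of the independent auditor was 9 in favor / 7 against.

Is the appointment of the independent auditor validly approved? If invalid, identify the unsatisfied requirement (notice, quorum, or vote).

Invalid — notice requirement not satisfied.

Notice: 47 hours given; 48 required (47 < 48). Not satisfied.
Quorum: 16 present; quorum is 9. Satisfied.
Vote: the appointment of the independent auditor requires a majority of the votes cast (16). A majority of 16 is 9, so 9 affirmative votes are needed; 9 voted in favor. Satisfied.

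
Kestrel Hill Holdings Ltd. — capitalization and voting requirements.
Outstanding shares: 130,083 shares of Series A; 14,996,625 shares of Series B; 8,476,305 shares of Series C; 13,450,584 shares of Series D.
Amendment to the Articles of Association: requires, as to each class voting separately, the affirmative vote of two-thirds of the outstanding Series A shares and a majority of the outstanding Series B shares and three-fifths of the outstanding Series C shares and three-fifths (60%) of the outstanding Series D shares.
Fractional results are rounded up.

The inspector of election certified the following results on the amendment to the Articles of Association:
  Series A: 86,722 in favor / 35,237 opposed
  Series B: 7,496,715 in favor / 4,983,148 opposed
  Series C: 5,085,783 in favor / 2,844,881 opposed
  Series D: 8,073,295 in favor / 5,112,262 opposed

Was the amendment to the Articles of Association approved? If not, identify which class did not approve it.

Series A: 2/3 of 130083 = 86722; 86,722 required, 86,722 in favor — approved.
Series B: a majority of 14996625 is 7498313; 7,498,313 required, 7,496,715 in favor — not approved.
Series C: 3/5 of 8476305 = 5085783; 5,085,783 required, 5,085,783 in favor — approved.
Series D: 3/5 of 13450584 = 8070350.40, rounded up to 8070351; 8,070,351 required, 8,073,295 in favor — approved.

Not approved — the Series B shares did not give the required vote.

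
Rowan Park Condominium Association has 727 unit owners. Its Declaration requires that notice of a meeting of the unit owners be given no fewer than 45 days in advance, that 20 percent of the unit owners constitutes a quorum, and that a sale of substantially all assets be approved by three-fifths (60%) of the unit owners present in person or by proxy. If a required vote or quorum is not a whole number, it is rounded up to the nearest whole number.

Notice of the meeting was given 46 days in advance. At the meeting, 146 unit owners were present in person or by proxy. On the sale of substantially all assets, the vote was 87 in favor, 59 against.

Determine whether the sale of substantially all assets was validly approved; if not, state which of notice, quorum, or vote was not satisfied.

Invalid — vote requirement not satisfied.

Notice: 46 days given; 45 required. Satisfied.
Quorum: 20% of 727 = 145.40, rounded up to 146; 146 present. Satisfied.
Vote: requires three-fifths of those present (146); 3/5 of 146 = 87.60, rounded up to 88, so 88 needed; 87 in favor. Not satisfied.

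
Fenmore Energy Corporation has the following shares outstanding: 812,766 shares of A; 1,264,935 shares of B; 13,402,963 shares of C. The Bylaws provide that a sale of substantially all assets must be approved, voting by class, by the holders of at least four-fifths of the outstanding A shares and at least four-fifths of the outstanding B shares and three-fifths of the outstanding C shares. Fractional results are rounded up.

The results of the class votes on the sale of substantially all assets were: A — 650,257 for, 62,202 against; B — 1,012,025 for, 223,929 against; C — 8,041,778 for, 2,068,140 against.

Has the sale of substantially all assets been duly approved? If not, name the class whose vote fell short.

Approved — every class gave the required vote.

A: 4/5 of 812766 = 650212.80, rounded up to 650213; 650,213 required, 650,257 in favor — approved.
B: 4/5 of 1264935 = 1011948; 1,011,948 required, 1,012,025 in favor — approved.
C: 3/5 of 13402963 = 8041777.80, rounded up to 8041778; 8,041,778 required, 8,041,778 in favor — approved.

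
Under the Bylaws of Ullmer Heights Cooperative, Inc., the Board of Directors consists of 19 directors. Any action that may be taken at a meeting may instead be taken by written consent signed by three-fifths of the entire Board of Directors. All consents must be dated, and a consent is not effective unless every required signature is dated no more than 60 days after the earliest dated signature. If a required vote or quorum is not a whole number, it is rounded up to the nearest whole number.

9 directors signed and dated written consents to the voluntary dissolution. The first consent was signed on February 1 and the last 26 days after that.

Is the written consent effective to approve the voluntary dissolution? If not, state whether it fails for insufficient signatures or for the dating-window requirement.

Signatures required: three-fifths of 19 — 3/5 of 19 = 11.40, rounded up to 12, so 12 needed; 9 signed. Insufficient.
Dating window: the latest signature is 26 days after the earliest; the limit is 60 days. Within the window.

Not effective — insufficient signatures.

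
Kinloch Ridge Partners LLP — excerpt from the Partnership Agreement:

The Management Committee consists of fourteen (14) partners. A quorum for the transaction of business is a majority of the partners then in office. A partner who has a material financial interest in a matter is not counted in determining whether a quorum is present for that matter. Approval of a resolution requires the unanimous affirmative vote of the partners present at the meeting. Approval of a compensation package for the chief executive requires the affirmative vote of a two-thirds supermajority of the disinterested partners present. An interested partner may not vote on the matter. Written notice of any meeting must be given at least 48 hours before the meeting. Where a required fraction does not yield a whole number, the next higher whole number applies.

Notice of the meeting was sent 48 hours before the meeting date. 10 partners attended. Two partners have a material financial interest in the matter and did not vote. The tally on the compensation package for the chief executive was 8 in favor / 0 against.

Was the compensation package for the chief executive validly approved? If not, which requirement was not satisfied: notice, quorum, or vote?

Notice: 48 hours given; 48 required (48 ≥ 48). Satisfied.
Quorum: 10 present, but the 2 interested partners do not count, leaving 8. Quorum is 8. Satisfied.
Vote: the compensation package for the chief executive requires two-thirds of the disinterested partners present (10 − 2 = 8). 2/3 of 8 = 5.33, rounded up to 6, so 6 affirmative votes are needed; 8 voted in favor. Satisfied.

Valid — all requirements satisfied.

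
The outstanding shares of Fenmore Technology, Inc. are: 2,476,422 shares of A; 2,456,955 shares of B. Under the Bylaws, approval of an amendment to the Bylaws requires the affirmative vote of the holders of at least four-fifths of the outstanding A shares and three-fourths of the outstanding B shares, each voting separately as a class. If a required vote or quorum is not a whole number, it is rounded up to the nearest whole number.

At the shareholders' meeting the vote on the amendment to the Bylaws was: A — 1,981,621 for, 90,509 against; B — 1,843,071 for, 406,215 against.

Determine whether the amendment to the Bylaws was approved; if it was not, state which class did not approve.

Approved — every class gave the required vote.

A: 4/5 of 2476422 = 1981137.60, rounded up to 1981138; 1,981,138 required, 1,981,621 in favor — approved.
B: 3/4 of 2456955 = 1842716.25, rounded up to 1842717; 1,842,717 required, 1,843,071 in favor — approved.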